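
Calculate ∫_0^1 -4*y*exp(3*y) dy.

-8*exp(3)/9 - 4/9

Integrate by parts once (u = y, dv = -4*exp(3*y) dy).
An antiderivative is F(y) = (-12*y + 4)*exp(3*y)/9.
Then F(1) - F(0) = (-8*exp(3)/9) - (4/9) = -8*exp(3)/9 - 4/9.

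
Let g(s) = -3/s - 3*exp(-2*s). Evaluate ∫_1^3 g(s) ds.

-3*log(3) - 3*exp(-2)/2 + 3*exp(-6)/2

An antiderivative is F(s) = -3*log(s) + 3*exp(-2*s)/2.
Then F(3) - F(1) = (-3*log(3) + 3*exp(-6)/2) - (3*exp(-2)/2) = -3*log(3) - 3*exp(-2)/2 + 3*exp(-6)/2.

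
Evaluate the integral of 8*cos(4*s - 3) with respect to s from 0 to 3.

Let u = 4*s - 3, so du = 4 ds. When s = 0, u = -3; when s = 3, u = 9.
The integral becomes 2·∫ cos(u) du from -3 to 9, with antiderivative 2*sin(u).
Back in s: F(s) = 2*sin(4*s - 3).
Then F(3) - F(0) = (2*sin(9)) - (-2*sin(3)) = 2*sin(3) + 2*sin(9).

2*sin(3) + 2*sin(9)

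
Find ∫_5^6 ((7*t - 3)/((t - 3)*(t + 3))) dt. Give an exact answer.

-15*log(2) + 11*log(3)

Factor the denominator: t**2 - 9 = (t + 3)(t - 3).
Partial fractions: (7*t - 3)/((t - 3)*(t + 3)) = 4/(t + 3) + 3/(t - 3).
An antiderivative is F(t) = 3*log(t - 3) + 4*log(t + 3).
Then F(6) - F(5) = (11*log(3)) - (15*log(2)) = -15*log(2) + 11*log(3).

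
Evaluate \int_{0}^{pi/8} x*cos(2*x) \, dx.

Integrate by parts once (u = x, dv = cos(2*x) dx).
An antiderivative is F(x) = x*sin(2*x)/2 + cos(2*x)/4.
Then F(pi/8) - F(0) = (sqrt(2)*(pi + 4)/32) - (1/4) = -1/4 + sqrt(2)*pi/32 + sqrt(2)/8.

-1/4 + sqrt(2)*pi/32 + sqrt(2)/8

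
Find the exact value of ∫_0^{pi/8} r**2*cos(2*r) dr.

Integrate by parts twice (u = r^2, dv = cos(2*r) dr).
An antiderivative is F(r) = r**2*sin(2*r)/2 + r*cos(2*r)/2 - sin(2*r)/4.
Then F(pi/8) - F(0) = (sqrt(2)*(-32 + pi**2 + 8*pi)/256) - (0) = sqrt(2)*(-32 + pi**2 + 8*pi)/256.

sqrt(2)*(-32 + pi**2 + 8*pi)/256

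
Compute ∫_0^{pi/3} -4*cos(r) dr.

-2*sqrt(3)

An antiderivative is F(r) = -4*sin(r).
Then F(pi/3) - F(0) = (-2*sqrt(3)) - (0) = -2*sqrt(3).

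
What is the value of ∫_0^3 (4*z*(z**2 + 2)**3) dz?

Let u = z**2 + 2, so du = 2*z dz. When z = 0, u = 2; when z = 3, u = 11.
The integral becomes 2·∫ u**3 du from 2 to 11, with antiderivative u**4/2.
Back in z: F(z) = (z**2 + 2)**4/2.
Then F(3) - F(0) = (14641/2) - (8) = 14625/2.

14625/2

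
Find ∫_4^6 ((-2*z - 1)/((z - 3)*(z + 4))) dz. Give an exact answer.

log(4/15)

Factor the denominator: z**2 + z - 12 = (z + 4)(z - 3).
Partial fractions: (-2*z - 1)/((z - 3)*(z + 4)) = -1/(z + 4) - 1/(z - 3).
An antiderivative is F(z) = -log(z - 3) - log(z + 4).
Then F(6) - F(4) = (-log(30)) - (-log(8)) = log(4/15).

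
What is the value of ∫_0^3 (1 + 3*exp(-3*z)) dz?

An antiderivative is F(z) = z - exp(-3*z).
Then F(3) - F(0) = (3 - exp(-9)) - (-1) = 4 - exp(-9).

4 - exp(-9)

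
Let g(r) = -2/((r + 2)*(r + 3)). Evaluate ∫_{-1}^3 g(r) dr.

log(9/25)

Factor the denominator: r**2 + 5*r + 6 = (r + 3)(r + 2).
Partial fractions: -2/((r + 2)*(r + 3)) = 2/(r + 3) - 2/(r + 2).
An antiderivative is F(r) = -2*log(r + 2) + 2*log(r + 3).
Then F(3) - F(-1) = (log(36/25)) - (log(4)) = log(9/25).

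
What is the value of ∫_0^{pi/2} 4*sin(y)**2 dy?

Use the identity sin^2(y) = (1 - cos(2*y))/2.
An antiderivative is F(y) = 2*y - sin(2*y).
Then F(pi/2) - F(0) = (pi) - (0) = pi.

pi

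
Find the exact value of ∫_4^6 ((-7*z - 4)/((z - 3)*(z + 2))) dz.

Factor the denominator: z**2 - z - 6 = (z + 2)(z - 3).
Partial fractions: (-7*z - 4)/((z - 3)*(z + 2)) = -2/(z + 2) - 5/(z - 3).
An antiderivative is F(z) = -5*log(z - 3) - 2*log(z + 2).
Then F(6) - F(4) = (-5*log(3) - 6*log(2)) - (-log(36)) = -3*log(3) - 4*log(2).

-3*log(3) - 4*log(2)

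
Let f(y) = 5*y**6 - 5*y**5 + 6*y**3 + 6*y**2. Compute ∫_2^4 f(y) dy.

By the power rule, an antiderivative is F(y) = 5*y**7/7 - 5*y**6/6 + 3*y**4/2 + 2*y**3.
Then F(4) - F(2) = (184832/21) - (1640/21) = 61064/7.

61064/7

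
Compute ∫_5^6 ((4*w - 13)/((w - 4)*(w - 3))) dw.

Factor the denominator: w**2 - 7*w + 12 = (w - 3)(w - 4).
Partial fractions: (4*w - 13)/((w - 4)*(w - 3)) = 1/(w - 3) + 3/(w - 4).
An antiderivative is F(w) = 3*log(w - 4) + log(w - 3).
Then F(6) - F(5) = (log(24)) - (log(2)) = log(12).

log(12)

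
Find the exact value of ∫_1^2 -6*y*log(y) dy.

9/2 - 12*log(2)

Integrate by parts once (u = ln y, dv = -6*y dy).
An antiderivative is F(y) = -3*y**2*(2*log(y) - 1)/2.
Then F(2) - F(1) = (6 - 12*log(2)) - (3/2) = 9/2 - 12*log(2).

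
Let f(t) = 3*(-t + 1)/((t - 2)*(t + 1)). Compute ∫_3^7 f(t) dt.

-log(20)

Factor the denominator: t**2 - t - 2 = (t + 1)(t - 2).
Partial fractions: 3*(-t + 1)/((t - 2)*(t + 1)) = -2/(t + 1) - 1/(t - 2).
An antiderivative is F(t) = -log(t - 2) - 2*log(t + 1).
Then F(7) - F(3) = (-6*log(2) - log(5)) - (-log(16)) = -log(20).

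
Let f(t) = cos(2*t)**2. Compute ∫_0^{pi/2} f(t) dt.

Use the identity cos^2(2*t) = (1 + cos(4*t))/2.
An antiderivative is F(t) = t/2 + sin(4*t)/8.
Then F(pi/2) - F(0) = (pi/4) - (0) = pi/4.

pi/4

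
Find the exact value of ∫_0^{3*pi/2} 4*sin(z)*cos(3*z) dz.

Use the identity sin(z)cos(3*z) = [sin(4*z) + sin(-2*z)]/2.
An antiderivative is F(z) = cos(2*z) - cos(4*z)/2.
Then F(3*pi/2) - F(0) = (-3/2) - (1/2) = -2.

-2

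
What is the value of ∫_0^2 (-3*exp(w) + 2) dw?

An antiderivative is F(w) = 2*w - 3*exp(w).
Then F(2) - F(0) = (4 - 3*exp(2)) - (-3) = 7 - 3*exp(2).

7 - 3*exp(2)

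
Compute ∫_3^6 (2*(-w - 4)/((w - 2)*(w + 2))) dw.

-log(40)

Factor the denominator: w**2 - 4 = (w + 2)(w - 2).
Partial fractions: 2*(-w - 4)/((w - 2)*(w + 2)) = 1/(w + 2) - 3/(w - 2).
An antiderivative is F(w) = -3*log(w - 2) + log(w + 2).
Then F(6) - F(3) = (-log(8)) - (log(5)) = -log(40).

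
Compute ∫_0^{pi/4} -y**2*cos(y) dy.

sqrt(2)*(-8*pi - pi**2 + 32)/32

Integrate by parts twice (u = y^2, dv = -cos(y) dy).
An antiderivative is F(y) = -y**2*sin(y) - 2*y*cos(y) + 2*sin(y).
Then F(pi/4) - F(0) = (sqrt(2)*(-8*pi - pi**2 + 32)/32) - (0) = sqrt(2)*(-8*pi - pi**2 + 32)/32.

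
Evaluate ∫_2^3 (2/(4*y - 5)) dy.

-log(3)/2 + log(7)/2

An antiderivative is F(y) = log(4*y - 5)/2.
Then F(3) - F(2) = (log(7)/2) - (log(3)/2) = -log(3)/2 + log(7)/2.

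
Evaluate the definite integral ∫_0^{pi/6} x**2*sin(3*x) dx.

Integrate by parts twice (u = x^2, dv = sin(3*x) dx).
An antiderivative is F(x) = -x**2*cos(3*x)/3 + 2*x*sin(3*x)/9 + 2*cos(3*x)/27.
Then F(pi/6) - F(0) = (pi/27) - (2/27) = -2/27 + pi/27.

-2/27 + pi/27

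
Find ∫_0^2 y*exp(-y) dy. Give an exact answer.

Integrate by parts once (u = y, dv = exp(-y) dy).
An antiderivative is F(y) = (-y - 1)*exp(-y).
Then F(2) - F(0) = (-3*exp(-2)) - (-1) = 1 - 3*exp(-2).

1 - 3*exp(-2)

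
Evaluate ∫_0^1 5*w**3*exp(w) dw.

30 - 10*E

Integrate by parts 3 times (u = w^3, dv = 5*exp(w) dw).
An antiderivative is F(w) = (5*w**3 - 15*w**2 + 30*w - 30)*exp(w).
Then F(1) - F(0) = (-10*E) - (-30) = 30 - 10*E.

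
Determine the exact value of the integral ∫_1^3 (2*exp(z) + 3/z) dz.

-2*exp(1) + log(27) + 2*exp(3)

An antiderivative is F(z) = 2*exp(z) + 3*log(z).
Then F(3) - F(1) = (log(27) + 2*exp(3)) - (2*exp(1)) = -2*exp(1) + log(27) + 2*exp(3).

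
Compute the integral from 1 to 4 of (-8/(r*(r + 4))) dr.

log(4/25)

Factor the denominator: r**2 + 4*r = (r + 4)r.
Partial fractions: -8/(r*(r + 4)) = 2/(r + 4) - 2/r.
An antiderivative is F(r) = -2*log(r) + 2*log(r + 4).
Then F(4) - F(1) = (log(4)) - (log(25)) = log(4/25).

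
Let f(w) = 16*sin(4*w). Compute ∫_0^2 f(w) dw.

Let u = 4*w, so du = 4 dw. When w = 0, u = 0; when w = 2, u = 8.
The integral becomes 4·∫ sin(u) du from 0 to 8, with antiderivative -4*cos(u).
Back in w: F(w) = -4*cos(4*w).
Then F(2) - F(0) = (-4*cos(8)) - (-4) = 4 - 4*cos(8).

4 - 4*cos(8)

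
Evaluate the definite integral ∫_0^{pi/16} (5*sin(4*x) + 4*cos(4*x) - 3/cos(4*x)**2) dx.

1/2 - sqrt(2)/8

An antiderivative is F(x) = sin(4*x) - 5*cos(4*x)/4 - 3*tan(4*x)/4.
Then F(pi/16) - F(0) = (-3/4 - sqrt(2)/8) - (-5/4) = 1/2 - sqrt(2)/8.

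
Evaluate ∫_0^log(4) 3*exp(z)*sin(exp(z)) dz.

Let u = exp(z), so du = exp(z) dz. When z = 0, u = 1; when z = log(4), u = 4.
The integral becomes 3·∫ sin(u) du from 1 to 4, with antiderivative -3*cos(u).
Back in z: F(z) = -3*cos(exp(z)).
Then F(log(4)) - F(0) = (-3*cos(4)) - (-3*cos(1)) = 3*cos(1) - 3*cos(4).

3*cos(1) - 3*cos(4)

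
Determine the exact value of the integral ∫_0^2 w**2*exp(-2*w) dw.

Integrate by parts twice (u = w^2, dv = exp(-2*w) dw).
An antiderivative is F(w) = (-2*w**2 - 2*w - 1)*exp(-2*w)/4.
Then F(2) - F(0) = (-13*exp(-4)/4) - (-1/4) = (-13 + exp(4))*exp(-4)/4.

(-13 + exp(4))*exp(-4)/4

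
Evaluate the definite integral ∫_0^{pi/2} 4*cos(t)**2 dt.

Use the identity cos^2(t) = (1 + cos(2*t))/2.
An antiderivative is F(t) = 2*t + sin(2*t).
Then F(pi/2) - F(0) = (pi) - (0) = pi.

pi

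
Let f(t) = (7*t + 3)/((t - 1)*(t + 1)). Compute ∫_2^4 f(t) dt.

Factor the denominator: t**2 - 1 = (t + 1)(t - 1).
Partial fractions: (7*t + 3)/((t - 1)*(t + 1)) = 2/(t + 1) + 5/(t - 1).
An antiderivative is F(t) = 5*log(t - 1) + 2*log(t + 1).
Then F(4) - F(2) = (2*log(5) + 5*log(3)) - (log(9)) = 2*log(5) + 3*log(3).

2*log(5) + 3*log(3)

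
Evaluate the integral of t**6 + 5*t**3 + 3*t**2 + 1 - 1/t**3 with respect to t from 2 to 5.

By the power rule, an antiderivative is F(t) = t**7/7 + 5*t**4/4 + t**3 + t + 1/(2*t**2).
Then F(5) - F(2) = (8450389/700) - (2711/56) = 16833003/1400.

16833003/1400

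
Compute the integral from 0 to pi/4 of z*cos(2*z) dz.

-1/4 + pi/8

Integrate by parts once (u = z, dv = cos(2*z) dz).
An antiderivative is F(z) = z*sin(2*z)/2 + cos(2*z)/4.
Then F(pi/4) - F(0) = (pi/8) - (1/4) = -1/4 + pi/8.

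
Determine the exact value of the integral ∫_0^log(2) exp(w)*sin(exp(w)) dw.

-cos(2) + cos(1)

Let u = exp(w), so du = exp(w) dw. When w = 0, u = 1; when w = log(2), u = 2.
The integral becomes ∫ sin(u) du from 1 to 2, with antiderivative -cos(u).
Back in w: F(w) = -cos(exp(w)).
Then F(log(2)) - F(0) = (-cos(2)) - (-cos(1)) = -cos(2) + cos(1).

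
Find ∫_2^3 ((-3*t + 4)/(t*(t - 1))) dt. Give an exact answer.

log(32/81)

Factor the denominator: t**2 - t = t(t - 1).
Partial fractions: (-3*t + 4)/(t*(t - 1)) = -4/t + 1/(t - 1).
An antiderivative is F(t) = -4*log(t) + log(t - 1).
Then F(3) - F(2) = (log(2/81)) - (-log(16)) = log(32/81).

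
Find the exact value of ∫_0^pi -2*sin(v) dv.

An antiderivative is F(v) = 2*cos(v).
Then F(pi) - F(0) = (-2) - (2) = -4.

-4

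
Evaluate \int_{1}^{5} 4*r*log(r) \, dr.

-24 + 50*log(5)

Integrate by parts once (u = ln r, dv = 4*r dr).
An antiderivative is F(r) = r**2*(2*log(r) - 1).
Then F(5) - F(1) = (-25 + 50*log(5)) - (-1) = -24 + 50*log(5).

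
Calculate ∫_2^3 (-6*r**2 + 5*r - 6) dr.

-63/2

By the power rule, an antiderivative is F(r) = -2*r**3 + 5*r**2/2 - 6*r.
Then F(3) - F(2) = (-99/2) - (-18) = -63/2.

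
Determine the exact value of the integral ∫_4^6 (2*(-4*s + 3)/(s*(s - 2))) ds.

Factor the denominator: s**2 - 2*s = s(s - 2).
Partial fractions: 2*(-4*s + 3)/(s*(s - 2)) = -3/s - 5/(s - 2).
An antiderivative is F(s) = -3*log(s) - 5*log(s - 2).
Then F(6) - F(4) = (-13*log(2) - 3*log(3)) - (-11*log(2)) = -3*log(3) - 2*log(2).

-3*log(3) - 2*log(2)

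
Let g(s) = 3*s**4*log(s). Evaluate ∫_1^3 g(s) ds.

Integrate by parts once (u = ln s, dv = 3*s**4 ds).
An antiderivative is F(s) = 3*s**5*(5*log(s) - 1)/25.
Then F(3) - F(1) = (-729/25 + 729*log(3)/5) - (-3/25) = -726/25 + 729*log(3)/5.

-726/25 + 729*log(3)/5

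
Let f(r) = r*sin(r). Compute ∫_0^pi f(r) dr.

Integrate by parts once (u = r, dv = sin(r) dr).
An antiderivative is F(r) = -r*cos(r) + sin(r).
Then F(pi) - F(0) = (pi) - (0) = pi.

pi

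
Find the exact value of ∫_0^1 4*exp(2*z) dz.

-2 + 2*exp(2)

An antiderivative is F(z) = 2*exp(2*z).
Then F(1) - F(0) = (2*exp(2)) - (2) = -2 + 2*exp(2).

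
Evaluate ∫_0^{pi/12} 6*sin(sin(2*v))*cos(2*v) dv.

3 - 3*cos(1/2)

Let u = sin(2*v), so du = 2*cos(2*v) dv. When v = 0, u = 0; when v = pi/12, u = 1/2.
The integral becomes 3·∫ sin(u) du from 0 to 1/2, with antiderivative -3*cos(u).
Back in v: F(v) = -3*cos(sin(2*v)).
Then F(pi/12) - F(0) = (-3*cos(1/2)) - (-3) = 3 - 3*cos(1/2).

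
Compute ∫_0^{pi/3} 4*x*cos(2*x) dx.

-3/2 + sqrt(3)*pi/3

Integrate by parts once (u = x, dv = 4*cos(2*x) dx).
An antiderivative is F(x) = 2*x*sin(2*x) + cos(2*x).
Then F(pi/3) - F(0) = (-1/2 + sqrt(3)*pi/3) - (1) = -3/2 + sqrt(3)*pi/3.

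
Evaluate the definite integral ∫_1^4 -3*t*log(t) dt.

Integrate by parts once (u = ln t, dv = -3*t dt).
An antiderivative is F(t) = -3*t**2*(2*log(t) - 1)/4.
Then F(4) - F(1) = (12 - 48*log(2)) - (3/4) = 45/4 - 48*log(2).

45/4 - 48*log(2)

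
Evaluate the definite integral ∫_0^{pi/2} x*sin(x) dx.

1

Integrate by parts once (u = x, dv = sin(x) dx).
An antiderivative is F(x) = -x*cos(x) + sin(x).
Then F(pi/2) - F(0) = (1) - (0) = 1.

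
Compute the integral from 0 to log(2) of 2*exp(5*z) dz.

Let u = exp(z), so du = exp(z) dz. When z = 0, u = 1; when z = log(2), u = 2.
The integral becomes 2·∫ u**4 du from 1 to 2, with antiderivative 2*u**5/5.
Back in z: F(z) = 2*exp(5*z)/5.
Then F(log(2)) - F(0) = (64/5) - (2/5) = 62/5.

62/5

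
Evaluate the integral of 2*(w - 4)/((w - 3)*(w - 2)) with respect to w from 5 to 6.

Factor the denominator: w**2 - 5*w + 6 = (w - 2)(w - 3).
Partial fractions: 2*(w - 4)/((w - 3)*(w - 2)) = 4/(w - 2) - 2/(w - 3).
An antiderivative is F(w) = -2*log(w - 3) + 4*log(w - 2).
Then F(6) - F(5) = (-2*log(3) + 8*log(2)) - (log(81/4)) = -6*log(3) + 10*log(2).

-6*log(3) + 10*log(2)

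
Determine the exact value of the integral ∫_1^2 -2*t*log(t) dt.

3/2 - log(16)

Integrate by parts once (u = ln t, dv = -2*t dt).
An antiderivative is F(t) = -t**2*(2*log(t) - 1)/2.
Then F(2) - F(1) = (2 - log(16)) - (1/2) = 3/2 - log(16).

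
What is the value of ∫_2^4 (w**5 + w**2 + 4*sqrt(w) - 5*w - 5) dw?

672 - 16*sqrt(2)/3

By the power rule, an antiderivative is F(w) = w**6/6 + 8*w**(3/2)/3 + w**3/3 - 5*w**2/2 - 5*w.
Then F(4) - F(2) = (1996/3) - (-20/3 + 16*sqrt(2)/3) = 672 - 16*sqrt(2)/3.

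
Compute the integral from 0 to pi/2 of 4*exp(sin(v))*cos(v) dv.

Let u = sin(v), so du = cos(v) dv. When v = 0, u = 0; when v = pi/2, u = 1.
The integral becomes 4·∫ exp(u) du from 0 to 1, with antiderivative 4*exp(u).
Back in v: F(v) = 4*exp(sin(v)).
Then F(pi/2) - F(0) = (4*E) - (4) = -4 + 4*E.

-4 + 4*E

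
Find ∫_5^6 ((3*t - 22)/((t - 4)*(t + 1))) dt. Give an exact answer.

Factor the denominator: t**2 - 3*t - 4 = (t + 1)(t - 4).
Partial fractions: (3*t - 22)/((t - 4)*(t + 1)) = 5/(t + 1) - 2/(t - 4).
An antiderivative is F(t) = -2*log(t - 4) + 5*log(t + 1).
Then F(6) - F(5) = (-2*log(2) + 5*log(7)) - (5*log(2) + 5*log(3)) = -5*log(3) - 7*log(2) + 5*log(7).

-5*log(3) - 7*log(2) + 5*log(7)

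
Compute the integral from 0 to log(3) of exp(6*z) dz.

364/3

Let u = exp(z), so du = exp(z) dz. When z = 0, u = 1; when z = log(3), u = 3.
The integral becomes ∫ u**5 du from 1 to 3, with antiderivative u**6/6.
Back in z: F(z) = exp(6*z)/6.
Then F(log(3)) - F(0) = (243/2) - (1/6) = 364/3.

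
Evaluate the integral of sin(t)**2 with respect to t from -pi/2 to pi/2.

Use the identity sin^2(t) = (1 - cos(2*t))/2.
An antiderivative is F(t) = t/2 - sin(2*t)/4.
Then F(pi/2) - F(-pi/2) = (pi/4) - (-pi/4) = pi/2.

pi/2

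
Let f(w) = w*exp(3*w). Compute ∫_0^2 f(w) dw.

Integrate by parts once (u = w, dv = exp(3*w) dw).
An antiderivative is F(w) = (3*w - 1)*exp(3*w)/9.
Then F(2) - F(0) = (5*exp(6)/9) - (-1/9) = 1/9 + 5*exp(6)/9.

1/9 + 5*exp(6)/9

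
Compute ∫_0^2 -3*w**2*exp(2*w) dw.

3/4 - 15*exp(4)/4

Integrate by parts twice (u = w^2, dv = -3*exp(2*w) dw).
An antiderivative is F(w) = (-6*w**2 + 6*w - 3)*exp(2*w)/4.
Then F(2) - F(0) = (-15*exp(4)/4) - (-3/4) = 3/4 - 15*exp(4)/4.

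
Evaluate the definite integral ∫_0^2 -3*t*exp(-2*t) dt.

-3/4 + 15*exp(-4)/4

Integrate by parts once (u = t, dv = -3*exp(-2*t) dt).
An antiderivative is F(t) = (6*t + 3)*exp(-2*t)/4.
Then F(2) - F(0) = (15*exp(-4)/4) - (3/4) = -3/4 + 15*exp(-4)/4.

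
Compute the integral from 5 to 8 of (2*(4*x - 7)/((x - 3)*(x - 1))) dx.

Factor the denominator: x**2 - 4*x + 3 = (x - 1)(x - 3).
Partial fractions: 2*(4*x - 7)/((x - 3)*(x - 1)) = 3/(x - 1) + 5/(x - 3).
An antiderivative is F(x) = 5*log(x - 3) + 3*log(x - 1).
Then F(8) - F(5) = (3*log(7) + 5*log(5)) - (11*log(2)) = -11*log(2) + 3*log(7) + 5*log(5).

-11*log(2) + 3*log(7) + 5*log(5)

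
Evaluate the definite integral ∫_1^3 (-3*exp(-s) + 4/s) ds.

-3*exp(-1) + 3*exp(-3) + 4*log(3)

An antiderivative is F(s) = 4*log(s) + 3*exp(-s).
Then F(3) - F(1) = (3*exp(-3) + 4*log(3)) - (3*exp(-1)) = -3*exp(-1) + 3*exp(-3) + 4*log(3).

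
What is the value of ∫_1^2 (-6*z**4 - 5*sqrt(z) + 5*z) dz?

By the power rule, an antiderivative is F(z) = -6*z**5/5 - 10*z**(3/2)/3 + 5*z**2/2.
Then F(2) - F(1) = (-142/5 - 20*sqrt(2)/3) - (-61/30) = -791/30 - 20*sqrt(2)/3.

-791/30 - 20*sqrt(2)/3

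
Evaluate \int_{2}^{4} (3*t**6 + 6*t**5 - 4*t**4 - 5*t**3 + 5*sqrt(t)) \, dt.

By the power rule, an antiderivative is F(t) = 3*t**7/7 + t**6 - 4*t**5/5 - 5*t**4/4 + 10*t**(3/2)/3.
Then F(4) - F(2) = (1050544/105) - (20*sqrt(2)/3 + 2564/35) = 1042852/105 - 20*sqrt(2)/3.

1042852/105 - 20*sqrt(2)/3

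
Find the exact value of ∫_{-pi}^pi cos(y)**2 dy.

Use the identity cos^2(y) = (1 + cos(2*y))/2.
An antiderivative is F(y) = y/2 + sin(2*y)/4.
Then F(pi) - F(-pi) = (pi/2) - (-pi/2) = pi.

pi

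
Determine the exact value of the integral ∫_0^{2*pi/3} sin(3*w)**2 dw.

Use the identity sin^2(3*w) = (1 - cos(6*w))/2.
An antiderivative is F(w) = w/2 - sin(6*w)/12.
Then F(2*pi/3) - F(0) = (pi/3) - (0) = pi/3.

pi/3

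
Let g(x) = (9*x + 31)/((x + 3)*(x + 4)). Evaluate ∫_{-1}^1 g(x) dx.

-5*log(3) + 4*log(2) + 5*log(5)

Factor the denominator: x**2 + 7*x + 12 = (x + 4)(x + 3).
Partial fractions: (9*x + 31)/((x + 3)*(x + 4)) = 5/(x + 4) + 4/(x + 3).
An antiderivative is F(x) = 4*log(x + 3) + 5*log(x + 4).
Then F(1) - F(-1) = (8*log(2) + 5*log(5)) - (4*log(2) + 5*log(3)) = -5*log(3) + 4*log(2) + 5*log(5).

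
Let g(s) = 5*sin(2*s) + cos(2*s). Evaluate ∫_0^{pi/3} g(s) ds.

sqrt(3)/4 + 15/4

An antiderivative is F(s) = sin(2*s)/2 - 5*cos(2*s)/2.
Then F(pi/3) - F(0) = (sqrt(3)/4 + 5/4) - (-5/2) = sqrt(3)/4 + 15/4.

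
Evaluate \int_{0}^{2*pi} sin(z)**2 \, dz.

Use the identity sin^2(z) = (1 - cos(2*z))/2.
An antiderivative is F(z) = z/2 - sin(2*z)/4.
Then F(2*pi) - F(0) = (pi) - (0) = pi.

pi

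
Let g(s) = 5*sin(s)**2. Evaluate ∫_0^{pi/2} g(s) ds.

Use the identity sin^2(s) = (1 - cos(2*s))/2.
An antiderivative is F(s) = 5*s/2 - 5*sin(2*s)/4.
Then F(pi/2) - F(0) = (5*pi/4) - (0) = 5*pi/4.

5*pi/4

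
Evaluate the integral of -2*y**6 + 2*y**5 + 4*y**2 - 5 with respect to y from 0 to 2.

-102/7

By the power rule, an antiderivative is F(y) = -2*y**7/7 + y**6/3 + 4*y**3/3 - 5*y.
Then F(2) - F(0) = (-102/7) - (0) = -102/7.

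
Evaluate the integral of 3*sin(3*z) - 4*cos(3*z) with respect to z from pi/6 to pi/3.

7/3

An antiderivative is F(z) = -4*sin(3*z)/3 - cos(3*z).
Then F(pi/3) - F(pi/6) = (1) - (-4/3) = 7/3.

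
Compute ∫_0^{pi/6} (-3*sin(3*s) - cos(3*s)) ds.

-4/3

An antiderivative is F(s) = -sin(3*s)/3 + cos(3*s).
Then F(pi/6) - F(0) = (-1/3) - (1) = -4/3.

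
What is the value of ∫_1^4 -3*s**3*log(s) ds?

765/16 - 384*log(2)

Integrate by parts once (u = ln s, dv = -3*s**3 ds).
An antiderivative is F(s) = -3*s**4*(4*log(s) - 1)/16.
Then F(4) - F(1) = (48 - 384*log(2)) - (3/16) = 765/16 - 384*log(2).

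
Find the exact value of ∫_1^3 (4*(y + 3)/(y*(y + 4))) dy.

Factor the denominator: y**2 + 4*y = (y + 4)y.
Partial fractions: 4*(y + 3)/(y*(y + 4)) = 1/(y + 4) + 3/y.
An antiderivative is F(y) = 3*log(y) + log(y + 4).
Then F(3) - F(1) = (log(7) + 3*log(3)) - (log(5)) = -log(5) + log(7) + 3*log(3).

-log(5) + log(7) + 3*log(3)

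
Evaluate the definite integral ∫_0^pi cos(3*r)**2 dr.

Use the identity cos^2(3*r) = (1 + cos(6*r))/2.
An antiderivative is F(r) = r/2 + sin(6*r)/12.
Then F(pi) - F(0) = (pi/2) - (0) = pi/2.

pi/2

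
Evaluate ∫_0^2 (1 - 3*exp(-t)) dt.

An antiderivative is F(t) = t + 3*exp(-t).
Then F(2) - F(0) = (3*exp(-2) + 2) - (3) = -1 + 3*exp(-2).

-1 + 3*exp(-2)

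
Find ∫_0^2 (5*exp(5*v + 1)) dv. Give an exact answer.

Let u = 5*v + 1, so du = 5 dv. When v = 0, u = 1; when v = 2, u = 11.
The integral becomes ∫ exp(u) du from 1 to 11, with antiderivative exp(u).
Back in v: F(v) = exp(5*v + 1).
Then F(2) - F(0) = (exp(11)) - (exp(1)) = -exp(1) + exp(11).

-exp(1) + exp(11)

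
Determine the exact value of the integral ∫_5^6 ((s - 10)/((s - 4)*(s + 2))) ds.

Factor the denominator: s**2 - 2*s - 8 = (s + 2)(s - 4).
Partial fractions: (s - 10)/((s - 4)*(s + 2)) = 2/(s + 2) - 1/(s - 4).
An antiderivative is F(s) = -log(s - 4) + 2*log(s + 2).
Then F(6) - F(5) = (log(32)) - (log(49)) = log(32/49).

log(32/49)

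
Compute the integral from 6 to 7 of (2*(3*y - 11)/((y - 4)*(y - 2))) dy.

-11*log(2) + log(3) + 5*log(5)

Factor the denominator: y**2 - 6*y + 8 = (y - 2)(y - 4).
Partial fractions: 2*(3*y - 11)/((y - 4)*(y - 2)) = 5/(y - 2) + 1/(y - 4).
An antiderivative is F(y) = log(y - 4) + 5*log(y - 2).
Then F(7) - F(6) = (log(3) + 5*log(5)) - (11*log(2)) = -11*log(2) + log(3) + 5*log(5).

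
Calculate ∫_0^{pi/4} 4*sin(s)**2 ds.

-1 + pi/2

Use the identity sin^2(s) = (1 - cos(2*s))/2.
An antiderivative is F(s) = 2*s - sin(2*s).
Then F(pi/4) - F(0) = (-1 + pi/2) - (0) = -1 + pi/2.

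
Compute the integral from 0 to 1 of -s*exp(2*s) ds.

-exp(2)/4 - 1/4

Integrate by parts once (u = s, dv = -exp(2*s) ds).
An antiderivative is F(s) = (-2*s + 1)*exp(2*s)/4.
Then F(1) - F(0) = (-exp(2)/4) - (1/4) = -exp(2)/4 - 1/4.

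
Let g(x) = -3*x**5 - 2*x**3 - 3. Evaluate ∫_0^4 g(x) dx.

-2188

By the power rule, an antiderivative is F(x) = -x**6/2 - x**4/2 - 3*x.
Then F(4) - F(0) = (-2188) - (0) = -2188.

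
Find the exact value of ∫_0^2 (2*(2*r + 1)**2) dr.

Let u = 2*r + 1, so du = 2 dr. When r = 0, u = 1; when r = 2, u = 5.
The integral becomes ∫ u**2 du from 1 to 5, with antiderivative u**3/3.
Back in r: F(r) = (2*r + 1)**3/3.
Then F(2) - F(0) = (125/3) - (1/3) = 124/3.

124/3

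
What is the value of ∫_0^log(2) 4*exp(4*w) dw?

15

Let u = exp(w), so du = exp(w) dw. When w = 0, u = 1; when w = log(2), u = 2.
The integral becomes 4·∫ u**3 du from 1 to 2, with antiderivative u**4.
Back in w: F(w) = exp(4*w).
Then F(log(2)) - F(0) = (16) - (1) = 15.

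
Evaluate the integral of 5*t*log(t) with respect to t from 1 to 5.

Integrate by parts once (u = ln t, dv = 5*t dt).
An antiderivative is F(t) = 5*t**2*(2*log(t) - 1)/4.
Then F(5) - F(1) = (-125/4 + 125*log(5)/2) - (-5/4) = -30 + 125*log(5)/2.

-30 + 125*log(5)/2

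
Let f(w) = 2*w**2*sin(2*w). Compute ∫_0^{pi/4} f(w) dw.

Integrate by parts twice (u = w^2, dv = 2*sin(2*w) dw).
An antiderivative is F(w) = -w**2*cos(2*w) + w*sin(2*w) + cos(2*w)/2.
Then F(pi/4) - F(0) = (pi/4) - (1/2) = -1/2 + pi/4.

-1/2 + pi/4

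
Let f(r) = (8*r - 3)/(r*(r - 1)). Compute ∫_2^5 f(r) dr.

3*log(5) + 7*log(2)

Factor the denominator: r**2 - r = r(r - 1).
Partial fractions: (8*r - 3)/(r*(r - 1)) = 3/r + 5/(r - 1).
An antiderivative is F(r) = 3*log(r) + 5*log(r - 1).
Then F(5) - F(2) = (3*log(5) + 10*log(2)) - (log(8)) = 3*log(5) + 7*log(2).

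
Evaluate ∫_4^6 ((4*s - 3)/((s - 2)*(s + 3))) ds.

-3*log(7) + log(2) + 6*log(3)

Factor the denominator: s**2 + s - 6 = (s + 3)(s - 2).
Partial fractions: (4*s - 3)/((s - 2)*(s + 3)) = 3/(s + 3) + 1/(s - 2).
An antiderivative is F(s) = log(s - 2) + 3*log(s + 3).
Then F(6) - F(4) = (2*log(2) + 6*log(3)) - (log(2) + 3*log(7)) = -3*log(7) + log(2) + 6*log(3).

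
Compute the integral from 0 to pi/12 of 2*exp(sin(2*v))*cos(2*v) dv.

Let u = sin(2*v), so du = 2*cos(2*v) dv. When v = 0, u = 0; when v = pi/12, u = 1/2.
The integral becomes ∫ exp(u) du from 0 to 1/2, with antiderivative exp(u).
Back in v: F(v) = exp(sin(2*v)).
Then F(pi/12) - F(0) = (exp(1/2)) - (1) = -1 + exp(1/2).

-1 + exp(1/2)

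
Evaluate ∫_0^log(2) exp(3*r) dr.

7/3

Let u = exp(r), so du = exp(r) dr. When r = 0, u = 1; when r = log(2), u = 2.
The integral becomes ∫ u**2 du from 1 to 2, with antiderivative u**3/3.
Back in r: F(r) = exp(3*r)/3.
Then F(log(2)) - F(0) = (8/3) - (1/3) = 7/3.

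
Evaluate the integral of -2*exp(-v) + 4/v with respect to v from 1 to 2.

An antiderivative is F(v) = 4*log(v) + 2*exp(-v).
Then F(2) - F(1) = (2*exp(-2) + 4*log(2)) - (2*exp(-1)) = -2*exp(-1) + 2*exp(-2) + 4*log(2).

-2*exp(-1) + 2*exp(-2) + 4*log(2)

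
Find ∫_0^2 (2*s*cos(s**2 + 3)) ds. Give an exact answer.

-sin(3) + sin(7)

Let u = s**2 + 3, so du = 2*s ds. When s = 0, u = 3; when s = 2, u = 7.
The integral becomes ∫ cos(u) du from 3 to 7, with antiderivative sin(u).
Back in s: F(s) = sin(s**2 + 3).
Then F(2) - F(0) = (sin(7)) - (sin(3)) = -sin(3) + sin(7).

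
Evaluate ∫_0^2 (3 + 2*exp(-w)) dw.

8 - 2*exp(-2)

An antiderivative is F(w) = 3*w - 2*exp(-w).
Then F(2) - F(0) = (6 - 2*exp(-2)) - (-2) = 8 - 2*exp(-2).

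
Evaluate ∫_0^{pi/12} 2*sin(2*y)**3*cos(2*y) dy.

Let u = sin(2*y), so du = 2*cos(2*y) dy. When y = 0, u = 0; when y = pi/12, u = 1/2.
The integral becomes ∫ u**3 du from 0 to 1/2, with antiderivative u**4/4.
Back in y: F(y) = sin(2*y)**4/4.
Then F(pi/12) - F(0) = (1/64) - (0) = 1/64.

1/64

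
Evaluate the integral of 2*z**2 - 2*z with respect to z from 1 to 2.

5/3

By the power rule, an antiderivative is F(z) = 2*z**3/3 - z**2.
Then F(2) - F(1) = (4/3) - (-1/3) = 5/3.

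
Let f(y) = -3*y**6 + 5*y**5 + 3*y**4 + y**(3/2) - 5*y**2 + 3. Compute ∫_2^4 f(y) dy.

-64810/21 - 8*sqrt(2)/5

By the power rule, an antiderivative is F(y) = -3*y**7/7 + 5*y**6/6 + 2*y**(5/2)/5 + 3*y**5/5 - 5*y**3/3 + 3*y.
Then F(4) - F(2) = (-322964/105) - (8*sqrt(2)/5 + 362/35) = -64810/21 - 8*sqrt(2)/5.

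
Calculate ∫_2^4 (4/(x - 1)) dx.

An antiderivative is F(x) = 4*log(x - 1).
Then F(4) - F(2) = (log(81)) - (0) = log(81).

log(81)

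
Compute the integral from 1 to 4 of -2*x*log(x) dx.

Integrate by parts once (u = ln x, dv = -2*x dx).
An antiderivative is F(x) = -x**2*(2*log(x) - 1)/2.
Then F(4) - F(1) = (8 - 32*log(2)) - (1/2) = 15/2 - 32*log(2).

15/2 - 32*log(2)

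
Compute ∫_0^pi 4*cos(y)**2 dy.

Use the identity cos^2(y) = (1 + cos(2*y))/2.
An antiderivative is F(y) = 2*y + sin(2*y).
Then F(pi) - F(0) = (2*pi) - (0) = 2*pi.

2*pi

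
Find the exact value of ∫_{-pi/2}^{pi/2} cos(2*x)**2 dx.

pi/2

Use the identity cos^2(2*x) = (1 + cos(4*x))/2.
An antiderivative is F(x) = x/2 + sin(4*x)/8.
Then F(pi/2) - F(-pi/2) = (pi/4) - (-pi/4) = pi/2.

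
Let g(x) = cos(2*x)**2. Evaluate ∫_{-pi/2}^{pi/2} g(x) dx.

Use the identity cos^2(2*x) = (1 + cos(4*x))/2.
An antiderivative is F(x) = x/2 + sin(4*x)/8.
Then F(pi/2) - F(-pi/2) = (pi/4) - (-pi/4) = pi/2.

pi/2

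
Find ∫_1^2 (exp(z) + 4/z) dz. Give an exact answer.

-exp(1) + log(16) + exp(2)

An antiderivative is F(z) = exp(z) + 4*log(z).
Then F(2) - F(1) = (log(16) + exp(2)) - (exp(1)) = -exp(1) + log(16) + exp(2).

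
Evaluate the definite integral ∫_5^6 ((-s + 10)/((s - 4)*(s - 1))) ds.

-3*log(5) + 8*log(2)

Factor the denominator: s**2 - 5*s + 4 = (s - 1)(s - 4).
Partial fractions: (-s + 10)/((s - 4)*(s - 1)) = -3/(s - 1) + 2/(s - 4).
An antiderivative is F(s) = 2*log(s - 4) - 3*log(s - 1).
Then F(6) - F(5) = (-3*log(5) + 2*log(2)) - (-log(64)) = -3*log(5) + 8*log(2).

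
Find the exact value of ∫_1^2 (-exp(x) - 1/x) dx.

-exp(2) - log(2) + exp(1)

An antiderivative is F(x) = -exp(x) - log(x).
Then F(2) - F(1) = (-exp(2) - log(2)) - (-exp(1)) = -exp(2) - log(2) + exp(1).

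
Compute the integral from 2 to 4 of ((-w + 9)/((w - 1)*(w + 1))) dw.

Factor the denominator: w**2 - 1 = (w + 1)(w - 1).
Partial fractions: (-w + 9)/((w - 1)*(w + 1)) = -5/(w + 1) + 4/(w - 1).
An antiderivative is F(w) = 4*log(w - 1) - 5*log(w + 1).
Then F(4) - F(2) = (-5*log(5) + 4*log(3)) - (-5*log(3)) = -5*log(5) + 9*log(3).

-5*log(5) + 9*log(3)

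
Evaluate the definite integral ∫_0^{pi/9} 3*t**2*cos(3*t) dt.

Integrate by parts twice (u = t^2, dv = 3*cos(3*t) dt).
An antiderivative is F(t) = t**2*sin(3*t) + 2*t*cos(3*t)/3 - 2*sin(3*t)/9.
Then F(pi/9) - F(0) = (-sqrt(3)/9 + sqrt(3)*pi**2/162 + pi/27) - (0) = -sqrt(3)/9 + sqrt(3)*pi**2/162 + pi/27.

-sqrt(3)/9 + sqrt(3)*pi**2/162 + pi/27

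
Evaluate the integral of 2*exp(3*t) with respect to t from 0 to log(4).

Let u = exp(t), so du = exp(t) dt. When t = 0, u = 1; when t = log(4), u = 4.
The integral becomes 2·∫ u**2 du from 1 to 4, with antiderivative 2*u**3/3.
Back in t: F(t) = 2*exp(3*t)/3.
Then F(log(4)) - F(0) = (128/3) - (2/3) = 42.

42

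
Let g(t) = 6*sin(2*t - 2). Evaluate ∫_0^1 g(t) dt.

Let u = 2*t - 2, so du = 2 dt. When t = 0, u = -2; when t = 1, u = 0.
The integral becomes 3·∫ sin(u) du from -2 to 0, with antiderivative -3*cos(u).
Back in t: F(t) = -3*cos(2*t - 2).
Then F(1) - F(0) = (-3) - (-3*cos(2)) = -3 + 3*cos(2).

-3 + 3*cos(2)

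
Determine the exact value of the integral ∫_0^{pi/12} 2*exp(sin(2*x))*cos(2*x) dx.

-1 + exp(1/2)

Let u = sin(2*x), so du = 2*cos(2*x) dx. When x = 0, u = 0; when x = pi/12, u = 1/2.
The integral becomes ∫ exp(u) du from 0 to 1/2, with antiderivative exp(u).
Back in x: F(x) = exp(sin(2*x)).
Then F(pi/12) - F(0) = (exp(1/2)) - (1) = -1 + exp(1/2).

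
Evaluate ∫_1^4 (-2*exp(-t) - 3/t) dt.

-6*log(2) - 2*exp(-1) + 2*exp(-4)

An antiderivative is F(t) = -3*log(t) + 2*exp(-t).
Then F(4) - F(1) = (-6*log(2) + 2*exp(-4)) - (2*exp(-1)) = -6*log(2) - 2*exp(-1) + 2*exp(-4).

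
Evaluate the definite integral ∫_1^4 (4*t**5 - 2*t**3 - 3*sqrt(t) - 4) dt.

5153/2

By the power rule, an antiderivative is F(t) = 2*t**6/3 - t**4/2 - 2*t**(3/2) - 4*t.
Then F(4) - F(1) = (7712/3) - (-35/6) = 5153/2.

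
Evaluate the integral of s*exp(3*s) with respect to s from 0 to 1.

Integrate by parts once (u = s, dv = exp(3*s) ds).
An antiderivative is F(s) = (3*s - 1)*exp(3*s)/9.
Then F(1) - F(0) = (2*exp(3)/9) - (-1/9) = 1/9 + 2*exp(3)/9.

1/9 + 2*exp(3)/9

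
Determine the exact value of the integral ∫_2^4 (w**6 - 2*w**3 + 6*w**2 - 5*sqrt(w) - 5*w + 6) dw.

20*sqrt(2)/3 + 47662/21

By the power rule, an antiderivative is F(w) = w**7/7 - w**4/2 - 10*w**(3/2)/3 + 2*w**3 - 5*w**2/2 + 6*w.
Then F(4) - F(2) = (48256/21) - (198/7 - 20*sqrt(2)/3) = 20*sqrt(2)/3 + 47662/21.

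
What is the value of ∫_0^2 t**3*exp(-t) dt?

6 - 38*exp(-2)

Integrate by parts 3 times (u = t^3, dv = exp(-t) dt).
An antiderivative is F(t) = (-t**3 - 3*t**2 - 6*t - 6)*exp(-t).
Then F(2) - F(0) = (-38*exp(-2)) - (-6) = 6 - 38*exp(-2).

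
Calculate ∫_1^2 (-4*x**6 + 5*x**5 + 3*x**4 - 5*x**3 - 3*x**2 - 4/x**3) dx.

By the power rule, an antiderivative is F(x) = -4*x**7/7 + 5*x**6/6 + 3*x**5/5 - 5*x**4/4 - x**3 + 2/x**2.
Then F(2) - F(1) = (-5903/210) - (257/420) = -4021/140.

-4021/140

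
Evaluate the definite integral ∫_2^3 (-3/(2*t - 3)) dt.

-3*log(3)/2

An antiderivative is F(t) = -3*log(2*t - 3)/2.
Then F(3) - F(2) = (-3*log(3)/2) - (0) = -3*log(3)/2.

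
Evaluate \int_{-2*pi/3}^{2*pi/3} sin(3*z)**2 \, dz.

Use the identity sin^2(3*z) = (1 - cos(6*z))/2.
An antiderivative is F(z) = z/2 - sin(6*z)/12.
Then F(2*pi/3) - F(-2*pi/3) = (pi/3) - (-pi/3) = 2*pi/3.

2*pi/3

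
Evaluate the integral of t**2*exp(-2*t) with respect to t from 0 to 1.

Integrate by parts twice (u = t^2, dv = exp(-2*t) dt).
An antiderivative is F(t) = (-2*t**2 - 2*t - 1)*exp(-2*t)/4.
Then F(1) - F(0) = (-5*exp(-2)/4) - (-1/4) = (-5 + exp(2))*exp(-2)/4.

(-5 + exp(2))*exp(-2)/4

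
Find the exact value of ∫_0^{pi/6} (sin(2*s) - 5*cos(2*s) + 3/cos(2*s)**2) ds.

An antiderivative is F(s) = -5*sin(2*s)/2 - cos(2*s)/2 + 3*tan(2*s)/2.
Then F(pi/6) - F(0) = (-1/4 + sqrt(3)/4) - (-1/2) = 1/4 + sqrt(3)/4.

1/4 + sqrt(3)/4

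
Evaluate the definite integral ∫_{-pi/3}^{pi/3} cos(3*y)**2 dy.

pi/3

Use the identity cos^2(3*y) = (1 + cos(6*y))/2.
An antiderivative is F(y) = y/2 + sin(6*y)/12.
Then F(pi/3) - F(-pi/3) = (pi/6) - (-pi/6) = pi/3.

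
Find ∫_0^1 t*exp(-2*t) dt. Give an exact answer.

Integrate by parts once (u = t, dv = exp(-2*t) dt).
An antiderivative is F(t) = (-2*t - 1)*exp(-2*t)/4.
Then F(1) - F(0) = (-3*exp(-2)/4) - (-1/4) = (-3 + exp(2))*exp(-2)/4.

(-3 + exp(2))*exp(-2)/4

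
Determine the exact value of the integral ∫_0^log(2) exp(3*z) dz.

7/3

Let u = exp(z), so du = exp(z) dz. When z = 0, u = 1; when z = log(2), u = 2.
The integral becomes ∫ u**2 du from 1 to 2, with antiderivative u**3/3.
Back in z: F(z) = exp(3*z)/3.
Then F(log(2)) - F(0) = (8/3) - (1/3) = 7/3.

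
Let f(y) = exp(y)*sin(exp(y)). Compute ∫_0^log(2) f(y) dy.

Let u = exp(y), so du = exp(y) dy. When y = 0, u = 1; when y = log(2), u = 2.
The integral becomes ∫ sin(u) du from 1 to 2, with antiderivative -cos(u).
Back in y: F(y) = -cos(exp(y)).
Then F(log(2)) - F(0) = (-cos(2)) - (-cos(1)) = -cos(2) + cos(1).

-cos(2) + cos(1)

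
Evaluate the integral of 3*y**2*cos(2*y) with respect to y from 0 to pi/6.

-3*sqrt(3)/8 + sqrt(3)*pi**2/48 + pi/8

Integrate by parts twice (u = y^2, dv = 3*cos(2*y) dy).
An antiderivative is F(y) = 3*y**2*sin(2*y)/2 + 3*y*cos(2*y)/2 - 3*sin(2*y)/4.
Then F(pi/6) - F(0) = (-3*sqrt(3)/8 + sqrt(3)*pi**2/48 + pi/8) - (0) = -3*sqrt(3)/8 + sqrt(3)*pi**2/48 + pi/8.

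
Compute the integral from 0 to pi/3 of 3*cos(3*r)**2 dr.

Use the identity cos^2(3*r) = (1 + cos(6*r))/2.
An antiderivative is F(r) = 3*r/2 + sin(6*r)/4.
Then F(pi/3) - F(0) = (pi/2) - (0) = pi/2.

pi/2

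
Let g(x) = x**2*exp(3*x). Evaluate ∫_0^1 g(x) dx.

Integrate by parts twice (u = x^2, dv = exp(3*x) dx).
An antiderivative is F(x) = (9*x**2 - 6*x + 2)*exp(3*x)/27.
Then F(1) - F(0) = (5*exp(3)/27) - (2/27) = -2/27 + 5*exp(3)/27.

-2/27 + 5*exp(3)/27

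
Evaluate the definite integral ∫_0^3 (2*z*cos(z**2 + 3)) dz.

sin(12) - sin(3)

Let u = z**2 + 3, so du = 2*z dz. When z = 0, u = 3; when z = 3, u = 12.
The integral becomes ∫ cos(u) du from 3 to 12, with antiderivative sin(u).
Back in z: F(z) = sin(z**2 + 3).
Then F(3) - F(0) = (sin(12)) - (sin(3)) = sin(12) - sin(3).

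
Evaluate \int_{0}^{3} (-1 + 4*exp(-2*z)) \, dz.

An antiderivative is F(z) = -z - 2*exp(-2*z).
Then F(3) - F(0) = (-3 - 2*exp(-6)) - (-2) = -1 - 2*exp(-6).

-1 - 2*exp(-6)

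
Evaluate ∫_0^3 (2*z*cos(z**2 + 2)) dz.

sin(11) - sin(2)

Let u = z**2 + 2, so du = 2*z dz. When z = 0, u = 2; when z = 3, u = 11.
The integral becomes ∫ cos(u) du from 2 to 11, with antiderivative sin(u).
Back in z: F(z) = sin(z**2 + 2).
Then F(3) - F(0) = (sin(11)) - (sin(2)) = sin(11) - sin(2).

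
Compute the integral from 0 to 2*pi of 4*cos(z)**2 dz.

4*pi

Use the identity cos^2(z) = (1 + cos(2*z))/2.
An antiderivative is F(z) = 2*z + sin(2*z).
Then F(2*pi) - F(0) = (4*pi) - (0) = 4*pi.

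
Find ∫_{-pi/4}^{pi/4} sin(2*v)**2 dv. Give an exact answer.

pi/4

Use the identity sin^2(2*v) = (1 - cos(4*v))/2.
An antiderivative is F(v) = v/2 - sin(4*v)/8.
Then F(pi/4) - F(-pi/4) = (pi/8) - (-pi/8) = pi/4.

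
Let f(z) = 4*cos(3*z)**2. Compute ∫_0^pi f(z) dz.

2*pi

Use the identity cos^2(3*z) = (1 + cos(6*z))/2.
An antiderivative is F(z) = 2*z + sin(6*z)/3.
Then F(pi) - F(0) = (2*pi) - (0) = 2*pi.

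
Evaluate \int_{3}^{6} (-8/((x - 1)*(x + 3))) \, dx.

Factor the denominator: x**2 + 2*x - 3 = (x + 3)(x - 1).
Partial fractions: -8/((x - 1)*(x + 3)) = 2/(x + 3) - 2/(x - 1).
An antiderivative is F(x) = -2*log(x - 1) + 2*log(x + 3).
Then F(6) - F(3) = (log(81/25)) - (log(9)) = log(9/25).

log(9/25)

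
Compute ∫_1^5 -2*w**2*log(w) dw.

248/9 - 250*log(5)/3

Integrate by parts once (u = ln w, dv = -2*w**2 dw).
An antiderivative is F(w) = -2*w**3*(3*log(w) - 1)/9.
Then F(5) - F(1) = (250/9 - 250*log(5)/3) - (2/9) = 248/9 - 250*log(5)/3.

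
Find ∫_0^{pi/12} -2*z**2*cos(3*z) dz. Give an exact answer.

sqrt(2)*(-8*pi - pi**2 + 32)/432

Integrate by parts twice (u = z^2, dv = -2*cos(3*z) dz).
An antiderivative is F(z) = -2*z**2*sin(3*z)/3 - 4*z*cos(3*z)/9 + 4*sin(3*z)/27.
Then F(pi/12) - F(0) = (sqrt(2)*(-8*pi - pi**2 + 32)/432) - (0) = sqrt(2)*(-8*pi - pi**2 + 32)/432.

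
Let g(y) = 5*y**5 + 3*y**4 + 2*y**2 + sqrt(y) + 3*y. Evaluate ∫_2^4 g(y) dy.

60238/15 - 4*sqrt(2)/3

By the power rule, an antiderivative is F(y) = 5*y**6/6 + 3*y**5/5 + 2*y**(3/2)/3 + 2*y**3/3 + 3*y**2/2.
Then F(4) - F(2) = (61496/15) - (4*sqrt(2)/3 + 1258/15) = 60238/15 - 4*sqrt(2)/3.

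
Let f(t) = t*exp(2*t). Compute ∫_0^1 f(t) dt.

Integrate by parts once (u = t, dv = exp(2*t) dt).
An antiderivative is F(t) = (2*t - 1)*exp(2*t)/4.
Then F(1) - F(0) = (exp(2)/4) - (-1/4) = 1/4 + exp(2)/4.

1/4 + exp(2)/4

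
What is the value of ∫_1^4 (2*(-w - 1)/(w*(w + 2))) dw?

Factor the denominator: w**2 + 2*w = (w + 2)w.
Partial fractions: 2*(-w - 1)/(w*(w + 2)) = -1/(w + 2) - 1/w.
An antiderivative is F(w) = -log(w) - log(w + 2).
Then F(4) - F(1) = (-log(24)) - (-log(3)) = -log(8).

-log(8)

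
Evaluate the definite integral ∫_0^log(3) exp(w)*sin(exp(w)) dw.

cos(1) - cos(3)

Let u = exp(w), so du = exp(w) dw. When w = 0, u = 1; when w = log(3), u = 3.
The integral becomes ∫ sin(u) du from 1 to 3, with antiderivative -cos(u).
Back in w: F(w) = -cos(exp(w)).
Then F(log(3)) - F(0) = (-cos(3)) - (-cos(1)) = cos(1) - cos(3).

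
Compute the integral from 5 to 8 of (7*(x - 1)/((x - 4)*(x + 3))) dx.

-6*log(2) + 4*log(11)

Factor the denominator: x**2 - x - 12 = (x + 3)(x - 4).
Partial fractions: 7*(x - 1)/((x - 4)*(x + 3)) = 4/(x + 3) + 3/(x - 4).
An antiderivative is F(x) = 3*log(x - 4) + 4*log(x + 3).
Then F(8) - F(5) = (6*log(2) + 4*log(11)) - (12*log(2)) = -6*log(2) + 4*log(11).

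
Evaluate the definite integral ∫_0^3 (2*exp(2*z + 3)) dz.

-exp(3) + exp(9)

Let u = 2*z + 3, so du = 2 dz. When z = 0, u = 3; when z = 3, u = 9.
The integral becomes ∫ exp(u) du from 3 to 9, with antiderivative exp(u).
Back in z: F(z) = exp(2*z + 3).
Then F(3) - F(0) = (exp(9)) - (exp(3)) = -exp(3) + exp(9).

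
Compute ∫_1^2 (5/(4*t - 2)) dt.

5*log(3)/4

An antiderivative is F(t) = 5*log(4*t - 2)/4.
Then F(2) - F(1) = (5*log(6)/4) - (5*log(2)/4) = 5*log(3)/4.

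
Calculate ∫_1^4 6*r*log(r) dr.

-45/2 + 96*log(2)

Integrate by parts once (u = ln r, dv = 6*r dr).
An antiderivative is F(r) = 3*r**2*(2*log(r) - 1)/2.
Then F(4) - F(1) = (-24 + 96*log(2)) - (-3/2) = -45/2 + 96*log(2).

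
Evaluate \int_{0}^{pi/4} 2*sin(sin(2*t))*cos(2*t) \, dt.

Let u = sin(2*t), so du = 2*cos(2*t) dt. When t = 0, u = 0; when t = pi/4, u = 1.
The integral becomes ∫ sin(u) du from 0 to 1, with antiderivative -cos(u).
Back in t: F(t) = -cos(sin(2*t)).
Then F(pi/4) - F(0) = (-cos(1)) - (-1) = 1 - cos(1).

1 - cos(1)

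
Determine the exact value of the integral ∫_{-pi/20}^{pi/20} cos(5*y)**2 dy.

Use the identity cos^2(5*y) = (1 + cos(10*y))/2.
An antiderivative is F(y) = y/2 + sin(10*y)/20.
Then F(pi/20) - F(-pi/20) = (1/20 + pi/40) - (-pi/40 - 1/20) = 1/10 + pi/20.

1/10 + pi/20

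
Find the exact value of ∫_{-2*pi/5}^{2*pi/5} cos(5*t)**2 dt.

2*pi/5

Use the identity cos^2(5*t) = (1 + cos(10*t))/2.
An antiderivative is F(t) = t/2 + sin(10*t)/20.
Then F(2*pi/5) - F(-2*pi/5) = (pi/5) - (-pi/5) = 2*pi/5.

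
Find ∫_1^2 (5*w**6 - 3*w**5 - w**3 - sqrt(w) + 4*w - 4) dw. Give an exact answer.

By the power rule, an antiderivative is F(w) = 5*w**7/7 - w**6/2 - w**4/4 - 2*w**(3/2)/3 + 2*w**2 - 4*w.
Then F(2) - F(1) = (388/7 - 4*sqrt(2)/3) - (-227/84) = 4883/84 - 4*sqrt(2)/3.

4883/84 - 4*sqrt(2)/3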